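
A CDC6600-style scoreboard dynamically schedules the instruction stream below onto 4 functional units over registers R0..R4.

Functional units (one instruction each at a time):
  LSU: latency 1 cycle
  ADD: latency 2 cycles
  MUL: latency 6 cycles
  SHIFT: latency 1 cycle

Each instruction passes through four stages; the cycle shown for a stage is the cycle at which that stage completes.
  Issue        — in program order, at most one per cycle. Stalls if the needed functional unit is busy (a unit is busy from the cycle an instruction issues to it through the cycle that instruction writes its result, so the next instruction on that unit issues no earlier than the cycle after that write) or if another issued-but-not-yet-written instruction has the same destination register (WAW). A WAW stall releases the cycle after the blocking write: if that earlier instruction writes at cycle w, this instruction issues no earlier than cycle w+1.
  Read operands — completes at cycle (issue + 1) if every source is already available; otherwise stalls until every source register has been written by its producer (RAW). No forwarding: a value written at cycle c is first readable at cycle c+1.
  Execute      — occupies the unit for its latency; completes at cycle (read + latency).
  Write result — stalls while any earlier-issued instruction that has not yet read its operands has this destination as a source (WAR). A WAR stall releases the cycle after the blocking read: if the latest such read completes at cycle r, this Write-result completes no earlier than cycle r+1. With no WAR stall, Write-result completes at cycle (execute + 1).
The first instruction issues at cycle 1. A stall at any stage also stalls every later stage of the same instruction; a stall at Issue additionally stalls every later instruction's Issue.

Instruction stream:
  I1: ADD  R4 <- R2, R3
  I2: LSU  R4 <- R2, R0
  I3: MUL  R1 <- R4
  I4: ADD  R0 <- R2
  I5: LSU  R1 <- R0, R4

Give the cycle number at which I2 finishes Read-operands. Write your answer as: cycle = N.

[1] I1→ADD
[2] I1 RO
[4] I1 EX
[5] I1 WR R4
[6] I2→LSU
[7] I2 RO · I3→MUL
[8] I2 EX · I4→ADD
[9] I2 WR R4 · I4 RO
[10] I3 RO
[11] I4 EX
[12] I4 WR R0
[16] I3 EX
[17] I3 WR R1
[18] I5→LSU
[19] I5 RO
[20] I5 EX
[21] I5 WR R1

cycle = 7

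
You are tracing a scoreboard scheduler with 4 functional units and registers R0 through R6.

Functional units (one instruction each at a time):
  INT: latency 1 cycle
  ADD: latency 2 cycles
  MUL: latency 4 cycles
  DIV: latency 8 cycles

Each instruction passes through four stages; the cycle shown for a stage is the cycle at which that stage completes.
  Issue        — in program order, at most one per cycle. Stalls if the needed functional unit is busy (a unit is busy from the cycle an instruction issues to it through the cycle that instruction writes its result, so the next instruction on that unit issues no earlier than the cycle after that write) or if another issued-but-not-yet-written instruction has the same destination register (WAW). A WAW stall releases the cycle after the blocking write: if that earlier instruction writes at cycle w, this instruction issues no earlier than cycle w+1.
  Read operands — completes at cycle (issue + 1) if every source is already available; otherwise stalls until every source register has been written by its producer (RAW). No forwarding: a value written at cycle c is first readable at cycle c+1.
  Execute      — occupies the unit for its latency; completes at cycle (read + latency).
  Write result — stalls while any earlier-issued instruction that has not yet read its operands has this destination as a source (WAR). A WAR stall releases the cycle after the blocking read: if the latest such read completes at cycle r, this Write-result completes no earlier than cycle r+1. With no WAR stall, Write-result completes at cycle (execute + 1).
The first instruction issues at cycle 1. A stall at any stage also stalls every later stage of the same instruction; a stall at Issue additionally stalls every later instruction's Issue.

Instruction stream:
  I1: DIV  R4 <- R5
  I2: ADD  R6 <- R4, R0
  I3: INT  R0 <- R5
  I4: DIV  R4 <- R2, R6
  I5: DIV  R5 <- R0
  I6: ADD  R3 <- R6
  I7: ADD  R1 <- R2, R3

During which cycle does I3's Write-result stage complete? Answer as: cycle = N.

I1 -> (1, 2, 10, 11)
I2 -> (2, 12, 14, 15)  // RAW R4: wait I1 write@11
I3 -> (3, 4, 5, 13)  // WAR R0: wait I2 read@12
I4 -> (12, 16, 24, 25)  // struct: DIV busy until I1 writes@11, RAW R6: wait I2 write@15
I5 -> (26, 27, 35, 36)  // struct: DIV busy until I4 writes@25
I6 -> (27, 28, 30, 31)
I7 -> (32, 33, 35, 36)  // struct: ADD busy until I6 writes@31

cycle = 13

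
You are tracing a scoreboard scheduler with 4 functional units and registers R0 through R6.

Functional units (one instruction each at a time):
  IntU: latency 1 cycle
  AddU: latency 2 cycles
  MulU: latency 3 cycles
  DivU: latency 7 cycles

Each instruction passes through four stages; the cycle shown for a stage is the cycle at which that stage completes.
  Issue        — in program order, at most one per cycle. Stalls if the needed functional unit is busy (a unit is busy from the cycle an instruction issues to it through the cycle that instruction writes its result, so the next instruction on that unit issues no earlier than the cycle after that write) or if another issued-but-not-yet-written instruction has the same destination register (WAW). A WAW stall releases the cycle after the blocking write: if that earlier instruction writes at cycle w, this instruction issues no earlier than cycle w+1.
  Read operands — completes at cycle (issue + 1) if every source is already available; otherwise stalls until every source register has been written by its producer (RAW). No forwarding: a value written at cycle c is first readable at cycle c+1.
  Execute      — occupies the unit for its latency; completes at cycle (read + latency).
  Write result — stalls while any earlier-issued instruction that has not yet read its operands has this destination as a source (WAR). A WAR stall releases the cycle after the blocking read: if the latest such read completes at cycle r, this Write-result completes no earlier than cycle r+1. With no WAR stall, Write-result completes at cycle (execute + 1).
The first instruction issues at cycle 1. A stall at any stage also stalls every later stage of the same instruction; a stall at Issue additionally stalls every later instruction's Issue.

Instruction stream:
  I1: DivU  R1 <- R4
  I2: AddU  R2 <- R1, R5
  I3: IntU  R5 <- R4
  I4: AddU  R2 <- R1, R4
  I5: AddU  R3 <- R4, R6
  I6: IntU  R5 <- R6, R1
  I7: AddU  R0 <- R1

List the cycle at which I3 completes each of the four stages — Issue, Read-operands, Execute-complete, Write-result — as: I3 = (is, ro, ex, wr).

I3 = (3, 4, 5, 12)

I1 -> (1, 2, 9, 10)
I2 -> (2, 11, 13, 14)  // RAW R1: wait I1 write@10
I3 -> (3, 4, 5, 12)  // WAR R5: wait I2 read@11
I4 -> (15, 16, 18, 19)  // struct: AddU busy until I2 writes@14
I5 -> (20, 21, 23, 24)  // struct: AddU busy until I4 writes@19
I6 -> (21, 22, 23, 24)
I7 -> (25, 26, 28, 29)  // struct: AddU busy until I5 writes@24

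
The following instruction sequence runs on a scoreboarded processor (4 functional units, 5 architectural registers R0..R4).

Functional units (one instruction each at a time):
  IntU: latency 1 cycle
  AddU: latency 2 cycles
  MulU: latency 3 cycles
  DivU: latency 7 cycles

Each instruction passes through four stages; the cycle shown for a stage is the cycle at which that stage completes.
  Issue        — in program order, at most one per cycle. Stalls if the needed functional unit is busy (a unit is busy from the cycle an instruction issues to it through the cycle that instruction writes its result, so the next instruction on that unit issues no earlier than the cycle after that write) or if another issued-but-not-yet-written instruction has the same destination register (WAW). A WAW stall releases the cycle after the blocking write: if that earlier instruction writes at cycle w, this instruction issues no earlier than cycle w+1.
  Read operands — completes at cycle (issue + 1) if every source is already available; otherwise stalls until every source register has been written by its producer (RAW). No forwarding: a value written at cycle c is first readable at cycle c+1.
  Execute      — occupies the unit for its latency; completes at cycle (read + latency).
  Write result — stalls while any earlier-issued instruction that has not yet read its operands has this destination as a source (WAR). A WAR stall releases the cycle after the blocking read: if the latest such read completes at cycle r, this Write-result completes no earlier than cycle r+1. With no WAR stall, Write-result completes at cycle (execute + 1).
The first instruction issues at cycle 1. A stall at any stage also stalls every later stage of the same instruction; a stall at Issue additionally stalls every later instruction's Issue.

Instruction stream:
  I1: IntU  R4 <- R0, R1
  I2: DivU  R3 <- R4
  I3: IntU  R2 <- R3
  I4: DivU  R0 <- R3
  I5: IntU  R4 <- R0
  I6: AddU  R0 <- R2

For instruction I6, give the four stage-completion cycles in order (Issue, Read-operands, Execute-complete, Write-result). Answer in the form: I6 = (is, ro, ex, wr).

[1] I1 dispatched to IntU
[2] I1 operands ready · I2 dispatched to DivU
[3] I1 complete
[4] R4←I1
[5] I2 operands ready · I3 dispatched to IntU
[12] I2 complete
[13] R3←I2
[14] I3 operands ready · I4 dispatched to DivU
[15] I3 complete · I4 operands ready
[16] R2←I3
[17] I5 dispatched to IntU
[22] I4 complete
[23] R0←I4
[24] I5 operands ready · I6 dispatched to AddU
[25] I5 complete · I6 operands ready
[26] R4←I5
[27] I6 complete
[28] R0←I6

I6 = (24, 25, 27, 28)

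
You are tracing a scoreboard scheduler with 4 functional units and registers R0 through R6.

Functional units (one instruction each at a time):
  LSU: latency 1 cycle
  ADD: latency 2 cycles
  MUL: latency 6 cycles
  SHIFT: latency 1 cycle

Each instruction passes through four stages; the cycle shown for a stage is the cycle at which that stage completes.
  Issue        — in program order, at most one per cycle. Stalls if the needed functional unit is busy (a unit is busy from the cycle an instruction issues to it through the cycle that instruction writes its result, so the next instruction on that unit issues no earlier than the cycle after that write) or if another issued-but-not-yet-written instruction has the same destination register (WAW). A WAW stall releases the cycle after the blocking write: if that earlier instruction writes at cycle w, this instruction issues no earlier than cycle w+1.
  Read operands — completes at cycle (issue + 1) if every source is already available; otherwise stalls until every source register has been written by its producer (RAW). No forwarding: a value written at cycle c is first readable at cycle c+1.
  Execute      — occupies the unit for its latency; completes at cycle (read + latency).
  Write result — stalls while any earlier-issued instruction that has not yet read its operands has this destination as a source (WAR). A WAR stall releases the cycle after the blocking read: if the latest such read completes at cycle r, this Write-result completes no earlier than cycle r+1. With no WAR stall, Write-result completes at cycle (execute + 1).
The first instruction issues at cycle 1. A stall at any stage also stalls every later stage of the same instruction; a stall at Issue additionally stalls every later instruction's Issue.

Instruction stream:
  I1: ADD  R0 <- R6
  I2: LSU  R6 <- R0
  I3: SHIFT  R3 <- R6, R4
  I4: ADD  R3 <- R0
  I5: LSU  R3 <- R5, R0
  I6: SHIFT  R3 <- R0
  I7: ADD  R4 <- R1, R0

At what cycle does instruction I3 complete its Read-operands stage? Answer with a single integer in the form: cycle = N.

[I1] 1/2/4/5
[I2] 2/6/7/8  (RAW R0: wait I1 write@5)
[I3] 3/9/10/11  (RAW R6: wait I2 write@8)
[I4] 12/13/15/16  (WAW R3: wait I3 write@11)
[I5] 17/18/19/20  (WAW R3: wait I4 write@16)
[I6] 21/22/23/24  (WAW R3: wait I5 write@20)
[I7] 22/23/25/26

cycle = 9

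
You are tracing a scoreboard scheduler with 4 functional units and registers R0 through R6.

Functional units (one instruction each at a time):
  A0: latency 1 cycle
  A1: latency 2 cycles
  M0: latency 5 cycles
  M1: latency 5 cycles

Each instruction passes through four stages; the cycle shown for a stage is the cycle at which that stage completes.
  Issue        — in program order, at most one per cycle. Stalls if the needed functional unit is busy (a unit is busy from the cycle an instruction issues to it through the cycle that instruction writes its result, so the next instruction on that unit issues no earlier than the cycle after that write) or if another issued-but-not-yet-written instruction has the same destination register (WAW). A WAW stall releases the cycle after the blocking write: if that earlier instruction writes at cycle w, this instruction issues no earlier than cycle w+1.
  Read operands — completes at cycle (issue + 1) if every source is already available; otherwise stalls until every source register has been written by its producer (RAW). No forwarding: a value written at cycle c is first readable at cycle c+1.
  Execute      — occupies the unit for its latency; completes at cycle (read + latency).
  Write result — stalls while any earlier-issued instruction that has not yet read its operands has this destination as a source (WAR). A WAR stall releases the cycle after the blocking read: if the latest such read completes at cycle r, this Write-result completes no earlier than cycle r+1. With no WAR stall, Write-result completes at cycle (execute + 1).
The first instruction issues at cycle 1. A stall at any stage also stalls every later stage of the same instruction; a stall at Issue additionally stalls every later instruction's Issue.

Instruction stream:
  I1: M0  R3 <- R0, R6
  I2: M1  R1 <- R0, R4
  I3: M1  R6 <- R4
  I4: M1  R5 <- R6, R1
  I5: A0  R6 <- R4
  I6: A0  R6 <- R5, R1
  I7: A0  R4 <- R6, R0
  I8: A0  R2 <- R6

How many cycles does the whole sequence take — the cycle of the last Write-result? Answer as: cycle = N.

1) issue 1, read 2, done 7, write 8
2) issue 2, read 3, done 8, write 9
3) issue 10, read 11, done 16, write 17  <struct: M1 busy until I2 writes@9>
4) issue 18, read 19, done 24, write 25  <struct: M1 busy until I3 writes@17>
5) issue 19, read 20, done 21, write 22
6) issue 23, read 26, done 27, write 28  <struct: A0 busy until I5 writes@22 / RAW R5: wait I4 write@25>
7) issue 29, read 30, done 31, write 32  <struct: A0 busy until I6 writes@28>
8) issue 33, read 34, done 35, write 36  <struct: A0 busy until I7 writes@32>

cycle = 36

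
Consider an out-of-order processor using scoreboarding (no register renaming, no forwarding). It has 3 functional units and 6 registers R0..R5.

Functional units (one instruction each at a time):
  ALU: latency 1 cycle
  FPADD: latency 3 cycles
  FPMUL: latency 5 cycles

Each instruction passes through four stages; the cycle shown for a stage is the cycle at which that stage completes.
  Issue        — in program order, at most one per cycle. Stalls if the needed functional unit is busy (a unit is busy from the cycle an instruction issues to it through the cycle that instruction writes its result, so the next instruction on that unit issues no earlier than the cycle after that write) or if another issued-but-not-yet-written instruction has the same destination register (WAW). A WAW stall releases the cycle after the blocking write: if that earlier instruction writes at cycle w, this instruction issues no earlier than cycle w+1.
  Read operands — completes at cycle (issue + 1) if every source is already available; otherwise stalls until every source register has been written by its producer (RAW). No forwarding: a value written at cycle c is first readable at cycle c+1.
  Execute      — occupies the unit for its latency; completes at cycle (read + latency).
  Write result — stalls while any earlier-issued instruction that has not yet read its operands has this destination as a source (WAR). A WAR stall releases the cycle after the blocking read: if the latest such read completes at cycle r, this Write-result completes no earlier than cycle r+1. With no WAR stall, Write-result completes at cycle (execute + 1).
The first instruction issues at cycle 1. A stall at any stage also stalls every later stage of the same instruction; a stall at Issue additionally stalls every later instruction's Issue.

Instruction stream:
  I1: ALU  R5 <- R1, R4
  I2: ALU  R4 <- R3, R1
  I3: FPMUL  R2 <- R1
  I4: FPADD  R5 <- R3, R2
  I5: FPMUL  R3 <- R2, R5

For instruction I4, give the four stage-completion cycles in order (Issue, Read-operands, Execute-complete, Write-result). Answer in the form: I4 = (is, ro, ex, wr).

I4 = (7, 14, 17, 18)

t=1  I1 issues→ALU
t=2  I1 reads
t=3  I1 exec-done
t=4  I1 writes R5
t=5  I2 issues→ALU
t=6  I2 reads | I3 issues→FPMUL
t=7  I2 exec-done | I3 reads | I4 issues→FPADD
t=8  I2 writes R4
t=12  I3 exec-done
t=13  I3 writes R2
t=14  I4 reads | I5 issues→FPMUL
t=17  I4 exec-done
t=18  I4 writes R5
t=19  I5 reads
t=24  I5 exec-done
t=25  I5 writes R3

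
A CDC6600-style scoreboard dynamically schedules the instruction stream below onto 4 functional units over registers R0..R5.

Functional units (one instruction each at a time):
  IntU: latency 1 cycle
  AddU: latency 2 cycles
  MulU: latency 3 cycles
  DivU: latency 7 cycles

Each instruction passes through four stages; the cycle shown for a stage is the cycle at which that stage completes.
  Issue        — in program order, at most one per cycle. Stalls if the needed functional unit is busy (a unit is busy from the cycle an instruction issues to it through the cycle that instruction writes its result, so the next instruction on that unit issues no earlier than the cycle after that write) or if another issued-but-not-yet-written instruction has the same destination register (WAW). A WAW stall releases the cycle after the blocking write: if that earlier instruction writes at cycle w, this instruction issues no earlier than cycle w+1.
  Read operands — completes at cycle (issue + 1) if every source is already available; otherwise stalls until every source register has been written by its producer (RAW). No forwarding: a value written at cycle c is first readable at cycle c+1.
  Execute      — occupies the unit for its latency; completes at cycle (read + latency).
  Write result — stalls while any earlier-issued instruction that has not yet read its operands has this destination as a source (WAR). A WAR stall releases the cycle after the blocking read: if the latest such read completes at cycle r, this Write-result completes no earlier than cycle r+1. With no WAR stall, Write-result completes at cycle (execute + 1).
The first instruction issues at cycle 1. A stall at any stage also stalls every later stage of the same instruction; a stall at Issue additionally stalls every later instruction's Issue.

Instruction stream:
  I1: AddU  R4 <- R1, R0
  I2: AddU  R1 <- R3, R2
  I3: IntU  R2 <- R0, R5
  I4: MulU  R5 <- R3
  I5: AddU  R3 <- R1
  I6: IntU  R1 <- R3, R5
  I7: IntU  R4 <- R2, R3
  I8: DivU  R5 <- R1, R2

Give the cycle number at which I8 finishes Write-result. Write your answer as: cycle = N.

I1: IS=1 RO=2 EX=4 WR=5
I2: IS=6 RO=7 EX=9 WR=10  [struct: AddU busy until I1 writes@5]
I3: IS=7 RO=8 EX=9 WR=10
I4: IS=8 RO=9 EX=12 WR=13
I5: IS=11 RO=12 EX=14 WR=15  [struct: AddU busy until I2 writes@10]
I6: IS=12 RO=16 EX=17 WR=18  [RAW R3: wait I5 write@15]
I7: IS=19 RO=20 EX=21 WR=22  [struct: IntU busy until I6 writes@18]
I8: IS=20 RO=21 EX=28 WR=29

cycle = 29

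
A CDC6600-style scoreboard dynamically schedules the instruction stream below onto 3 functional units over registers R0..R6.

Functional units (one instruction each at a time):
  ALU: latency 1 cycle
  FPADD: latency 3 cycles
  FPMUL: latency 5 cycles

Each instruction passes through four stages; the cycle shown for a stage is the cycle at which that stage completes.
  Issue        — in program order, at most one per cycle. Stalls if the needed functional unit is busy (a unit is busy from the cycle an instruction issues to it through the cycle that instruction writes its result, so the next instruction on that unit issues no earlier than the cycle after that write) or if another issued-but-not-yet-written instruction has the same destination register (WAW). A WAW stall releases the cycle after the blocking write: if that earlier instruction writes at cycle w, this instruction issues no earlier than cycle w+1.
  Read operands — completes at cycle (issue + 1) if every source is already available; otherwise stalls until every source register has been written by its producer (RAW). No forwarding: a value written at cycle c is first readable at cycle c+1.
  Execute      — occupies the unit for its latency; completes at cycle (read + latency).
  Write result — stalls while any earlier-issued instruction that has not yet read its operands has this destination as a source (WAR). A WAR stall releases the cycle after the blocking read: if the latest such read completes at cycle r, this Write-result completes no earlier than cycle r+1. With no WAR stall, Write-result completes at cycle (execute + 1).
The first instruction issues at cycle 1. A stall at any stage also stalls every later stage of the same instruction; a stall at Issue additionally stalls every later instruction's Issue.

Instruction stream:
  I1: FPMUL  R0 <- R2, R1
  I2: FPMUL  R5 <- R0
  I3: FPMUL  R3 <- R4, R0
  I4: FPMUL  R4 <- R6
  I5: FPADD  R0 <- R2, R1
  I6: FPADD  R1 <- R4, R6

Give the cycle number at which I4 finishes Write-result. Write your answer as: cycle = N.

1) issue 1, read 2, done 7, write 8
2) issue 9, read 10, done 15, write 16  <struct: FPMUL busy until I1 writes@8>
3) issue 17, read 18, done 23, write 24  <struct: FPMUL busy until I2 writes@16>
4) issue 25, read 26, done 31, write 32  <struct: FPMUL busy until I3 writes@24>
5) issue 26, read 27, done 30, write 31
6) issue 32, read 33, done 36, write 37  <struct: FPADD busy until I5 writes@31>

cycle = 32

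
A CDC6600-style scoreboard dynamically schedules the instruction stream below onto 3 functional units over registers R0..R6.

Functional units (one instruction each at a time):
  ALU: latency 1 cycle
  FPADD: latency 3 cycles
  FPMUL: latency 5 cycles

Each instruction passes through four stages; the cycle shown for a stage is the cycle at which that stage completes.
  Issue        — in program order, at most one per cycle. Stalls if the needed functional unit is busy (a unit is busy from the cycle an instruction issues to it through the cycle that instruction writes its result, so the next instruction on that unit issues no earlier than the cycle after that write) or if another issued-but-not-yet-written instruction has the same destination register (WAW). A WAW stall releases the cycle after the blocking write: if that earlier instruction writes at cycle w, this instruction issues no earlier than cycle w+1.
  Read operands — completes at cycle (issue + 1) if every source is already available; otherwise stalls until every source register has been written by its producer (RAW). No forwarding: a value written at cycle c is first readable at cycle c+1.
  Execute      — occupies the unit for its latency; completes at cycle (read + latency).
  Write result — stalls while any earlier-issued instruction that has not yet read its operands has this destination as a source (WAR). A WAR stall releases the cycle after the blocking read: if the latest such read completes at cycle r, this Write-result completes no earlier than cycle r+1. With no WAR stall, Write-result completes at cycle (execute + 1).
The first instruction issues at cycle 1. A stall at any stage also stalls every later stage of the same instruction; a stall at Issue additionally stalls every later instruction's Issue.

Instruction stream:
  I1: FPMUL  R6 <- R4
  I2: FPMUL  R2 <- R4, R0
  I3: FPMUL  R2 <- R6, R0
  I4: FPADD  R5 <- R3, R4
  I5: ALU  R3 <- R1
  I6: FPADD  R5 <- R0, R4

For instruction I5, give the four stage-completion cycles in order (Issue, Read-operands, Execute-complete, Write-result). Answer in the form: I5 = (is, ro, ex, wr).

I1 -> (1, 2, 7, 8)
I2 -> (9, 10, 15, 16)  // struct: FPMUL busy until I1 writes@8
I3 -> (17, 18, 23, 24)  // struct: FPMUL busy until I2 writes@16
I4 -> (18, 19, 22, 23)
I5 -> (19, 20, 21, 22)
I6 -> (24, 25, 28, 29)  // struct: FPADD busy until I4 writes@23

I5 = (19, 20, 21, 22)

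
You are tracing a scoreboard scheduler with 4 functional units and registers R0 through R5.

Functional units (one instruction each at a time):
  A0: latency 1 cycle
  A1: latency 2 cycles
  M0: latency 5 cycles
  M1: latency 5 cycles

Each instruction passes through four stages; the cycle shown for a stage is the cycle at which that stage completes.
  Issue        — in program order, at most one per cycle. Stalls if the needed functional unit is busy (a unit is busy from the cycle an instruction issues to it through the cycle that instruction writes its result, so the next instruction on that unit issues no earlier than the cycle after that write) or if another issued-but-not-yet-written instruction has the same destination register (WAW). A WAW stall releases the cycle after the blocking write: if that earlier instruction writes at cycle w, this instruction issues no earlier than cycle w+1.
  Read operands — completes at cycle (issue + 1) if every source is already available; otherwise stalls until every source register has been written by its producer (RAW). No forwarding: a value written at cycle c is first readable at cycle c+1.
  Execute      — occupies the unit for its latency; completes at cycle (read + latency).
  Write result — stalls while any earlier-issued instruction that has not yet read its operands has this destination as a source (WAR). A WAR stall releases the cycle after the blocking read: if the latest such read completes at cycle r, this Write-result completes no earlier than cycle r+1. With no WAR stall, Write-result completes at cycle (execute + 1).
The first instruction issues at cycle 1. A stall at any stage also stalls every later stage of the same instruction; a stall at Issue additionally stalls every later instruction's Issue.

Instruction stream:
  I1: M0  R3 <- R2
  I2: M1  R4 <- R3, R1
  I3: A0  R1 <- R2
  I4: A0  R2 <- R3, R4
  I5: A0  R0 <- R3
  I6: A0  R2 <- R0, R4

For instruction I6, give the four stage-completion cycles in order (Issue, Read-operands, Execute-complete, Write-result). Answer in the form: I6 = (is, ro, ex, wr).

I1: IS=1 RO=2 EX=7 WR=8
I2: IS=2 RO=9 EX=14 WR=15  [RAW R3: wait I1 write@8]
I3: IS=3 RO=4 EX=5 WR=10  [WAR R1: wait I2 read@9]
I4: IS=11 RO=16 EX=17 WR=18  [struct: A0 busy until I3 writes@10; RAW R4: wait I2 write@15]
I5: IS=19 RO=20 EX=21 WR=22  [struct: A0 busy until I4 writes@18]
I6: IS=23 RO=24 EX=25 WR=26  [struct: A0 busy until I5 writes@22]

I6 = (23, 24, 25, 26)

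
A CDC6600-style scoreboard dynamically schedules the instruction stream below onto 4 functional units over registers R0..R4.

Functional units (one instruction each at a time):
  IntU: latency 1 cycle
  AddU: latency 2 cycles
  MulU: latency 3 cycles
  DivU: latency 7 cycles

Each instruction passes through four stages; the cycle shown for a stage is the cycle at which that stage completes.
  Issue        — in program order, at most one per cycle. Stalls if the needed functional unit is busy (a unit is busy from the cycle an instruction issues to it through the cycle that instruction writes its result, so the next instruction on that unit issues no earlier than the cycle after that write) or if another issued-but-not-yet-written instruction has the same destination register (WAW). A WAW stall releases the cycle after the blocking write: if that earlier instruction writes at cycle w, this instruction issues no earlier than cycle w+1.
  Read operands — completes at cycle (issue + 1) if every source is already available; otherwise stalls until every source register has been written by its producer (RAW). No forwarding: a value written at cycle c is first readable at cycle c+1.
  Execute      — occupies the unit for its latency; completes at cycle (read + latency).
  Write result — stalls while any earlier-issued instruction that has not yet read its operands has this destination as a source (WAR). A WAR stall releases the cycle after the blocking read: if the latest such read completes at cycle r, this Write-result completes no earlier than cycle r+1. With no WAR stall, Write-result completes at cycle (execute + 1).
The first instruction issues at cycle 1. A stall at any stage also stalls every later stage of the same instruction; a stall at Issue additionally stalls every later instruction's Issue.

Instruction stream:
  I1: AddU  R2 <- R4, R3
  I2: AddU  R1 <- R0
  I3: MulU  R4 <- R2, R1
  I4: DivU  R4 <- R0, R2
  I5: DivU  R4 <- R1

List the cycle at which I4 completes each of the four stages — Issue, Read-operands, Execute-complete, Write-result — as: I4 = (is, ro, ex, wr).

c1: I1→AddU
c2: I1 RO
c4: I1 EX
c5: I1 WR R2
c6: I2→AddU
c7: I2 RO | I3→MulU
c9: I2 EX
c10: I2 WR R1
c11: I3 RO
c14: I3 EX
c15: I3 WR R4
c16: I4→DivU
c17: I4 RO
c24: I4 EX
c25: I4 WR R4
c26: I5→DivU
c27: I5 RO
c34: I5 EX
c35: I5 WR R4

I4 = (16, 17, 24, 25)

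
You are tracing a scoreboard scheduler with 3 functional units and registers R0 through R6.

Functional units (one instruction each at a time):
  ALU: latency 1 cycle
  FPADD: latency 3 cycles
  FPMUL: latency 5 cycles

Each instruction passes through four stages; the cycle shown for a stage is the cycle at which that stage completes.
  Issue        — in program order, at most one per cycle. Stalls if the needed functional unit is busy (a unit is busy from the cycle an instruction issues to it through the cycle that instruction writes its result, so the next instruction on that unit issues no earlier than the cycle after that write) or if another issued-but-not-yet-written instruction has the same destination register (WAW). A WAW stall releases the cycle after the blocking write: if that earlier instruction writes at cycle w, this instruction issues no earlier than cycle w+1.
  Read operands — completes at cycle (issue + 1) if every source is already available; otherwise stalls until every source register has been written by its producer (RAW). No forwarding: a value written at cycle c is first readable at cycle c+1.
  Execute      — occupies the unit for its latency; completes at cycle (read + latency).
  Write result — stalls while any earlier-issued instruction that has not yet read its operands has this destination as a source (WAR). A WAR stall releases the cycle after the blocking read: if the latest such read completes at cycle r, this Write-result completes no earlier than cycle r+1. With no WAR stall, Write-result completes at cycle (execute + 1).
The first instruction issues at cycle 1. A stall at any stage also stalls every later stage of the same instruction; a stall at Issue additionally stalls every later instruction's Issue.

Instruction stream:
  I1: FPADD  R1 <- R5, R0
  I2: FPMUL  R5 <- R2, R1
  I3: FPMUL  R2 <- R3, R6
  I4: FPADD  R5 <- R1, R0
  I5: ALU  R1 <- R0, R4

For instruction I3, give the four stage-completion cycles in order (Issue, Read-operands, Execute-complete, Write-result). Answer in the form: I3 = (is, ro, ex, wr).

1) issue 1, read 2, done 5, write 6
2) issue 2, read 7, done 12, write 13  <RAW R1: wait I1 write@6>
3) issue 14, read 15, done 20, write 21  <struct: FPMUL busy until I2 writes@13>
4) issue 15, read 16, done 19, write 20
5) issue 16, read 17, done 18, write 19

I3 = (14, 15, 20, 21)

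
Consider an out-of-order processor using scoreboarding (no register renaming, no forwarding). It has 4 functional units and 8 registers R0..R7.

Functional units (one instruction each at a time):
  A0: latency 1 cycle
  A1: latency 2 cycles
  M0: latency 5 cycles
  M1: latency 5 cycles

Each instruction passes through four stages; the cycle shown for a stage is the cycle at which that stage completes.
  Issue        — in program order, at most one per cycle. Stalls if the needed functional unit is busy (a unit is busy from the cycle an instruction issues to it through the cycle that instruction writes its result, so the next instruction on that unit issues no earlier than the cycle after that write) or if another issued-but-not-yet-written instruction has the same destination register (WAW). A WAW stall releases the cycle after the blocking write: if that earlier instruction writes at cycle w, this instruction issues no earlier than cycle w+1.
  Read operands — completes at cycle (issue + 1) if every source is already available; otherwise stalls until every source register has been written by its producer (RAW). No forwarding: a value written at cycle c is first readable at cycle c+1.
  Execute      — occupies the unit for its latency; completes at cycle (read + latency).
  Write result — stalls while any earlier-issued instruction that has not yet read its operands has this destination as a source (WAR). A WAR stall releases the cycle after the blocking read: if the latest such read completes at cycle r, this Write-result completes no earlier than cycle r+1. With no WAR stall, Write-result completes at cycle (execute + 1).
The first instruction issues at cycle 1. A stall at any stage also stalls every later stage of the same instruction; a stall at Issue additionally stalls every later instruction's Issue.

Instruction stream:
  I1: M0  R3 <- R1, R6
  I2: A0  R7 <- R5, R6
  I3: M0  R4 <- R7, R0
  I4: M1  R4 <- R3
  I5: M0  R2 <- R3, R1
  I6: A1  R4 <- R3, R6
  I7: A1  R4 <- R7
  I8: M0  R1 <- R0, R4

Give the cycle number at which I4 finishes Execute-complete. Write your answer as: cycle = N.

cycle = 23

t=1  I1 issues→M0
t=2  I1 reads | I2 issues→A0
t=3  I2 reads
t=4  I2 exec-done
t=5  I2 writes R7
t=7  I1 exec-done
t=8  I1 writes R3
t=9  I3 issues→M0
t=10  I3 reads
t=15  I3 exec-done
t=16  I3 writes R4
t=17  I4 issues→M1
t=18  I4 reads | I5 issues→M0
t=19  I5 reads
t=23  I4 exec-done
t=24  I4 writes R4 | I5 exec-done
t=25  I5 writes R2 | I6 issues→A1
t=26  I6 reads
t=28  I6 exec-done
t=29  I6 writes R4
t=30  I7 issues→A1
t=31  I7 reads | I8 issues→M0
t=33  I7 exec-done
t=34  I7 writes R4
t=35  I8 reads
t=40  I8 exec-done
t=41  I8 writes R1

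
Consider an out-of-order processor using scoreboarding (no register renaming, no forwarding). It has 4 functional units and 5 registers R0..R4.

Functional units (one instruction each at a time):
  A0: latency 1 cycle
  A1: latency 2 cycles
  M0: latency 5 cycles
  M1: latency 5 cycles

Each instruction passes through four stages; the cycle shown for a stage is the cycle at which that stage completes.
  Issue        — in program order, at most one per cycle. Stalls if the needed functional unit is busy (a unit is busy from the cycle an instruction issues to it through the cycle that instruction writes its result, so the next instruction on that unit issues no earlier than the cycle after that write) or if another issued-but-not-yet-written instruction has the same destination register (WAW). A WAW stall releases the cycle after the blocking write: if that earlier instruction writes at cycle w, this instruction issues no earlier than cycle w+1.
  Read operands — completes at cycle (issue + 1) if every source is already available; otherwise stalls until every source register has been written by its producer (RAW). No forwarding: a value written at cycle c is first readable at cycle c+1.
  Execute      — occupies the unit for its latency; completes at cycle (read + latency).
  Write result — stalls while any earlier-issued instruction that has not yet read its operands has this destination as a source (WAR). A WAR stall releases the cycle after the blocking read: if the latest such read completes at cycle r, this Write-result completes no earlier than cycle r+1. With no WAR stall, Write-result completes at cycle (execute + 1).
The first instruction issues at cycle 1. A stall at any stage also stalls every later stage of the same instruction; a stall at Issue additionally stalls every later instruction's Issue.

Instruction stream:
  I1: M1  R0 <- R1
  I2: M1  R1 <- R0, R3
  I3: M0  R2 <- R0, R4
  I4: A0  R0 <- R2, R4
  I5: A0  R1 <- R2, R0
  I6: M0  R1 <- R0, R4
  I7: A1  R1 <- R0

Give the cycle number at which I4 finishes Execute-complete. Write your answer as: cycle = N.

I1 -> (1, 2, 7, 8)
I2 -> (9, 10, 15, 16)  // struct: M1 busy until I1 writes@8
I3 -> (10, 11, 16, 17)
I4 -> (11, 18, 19, 20)  // RAW R2: wait I3 write@17
I5 -> (21, 22, 23, 24)  // struct: A0 busy until I4 writes@20
I6 -> (25, 26, 31, 32)  // WAW R1: wait I5 write@24
I7 -> (33, 34, 36, 37)  // WAW R1: wait I6 write@32

cycle = 19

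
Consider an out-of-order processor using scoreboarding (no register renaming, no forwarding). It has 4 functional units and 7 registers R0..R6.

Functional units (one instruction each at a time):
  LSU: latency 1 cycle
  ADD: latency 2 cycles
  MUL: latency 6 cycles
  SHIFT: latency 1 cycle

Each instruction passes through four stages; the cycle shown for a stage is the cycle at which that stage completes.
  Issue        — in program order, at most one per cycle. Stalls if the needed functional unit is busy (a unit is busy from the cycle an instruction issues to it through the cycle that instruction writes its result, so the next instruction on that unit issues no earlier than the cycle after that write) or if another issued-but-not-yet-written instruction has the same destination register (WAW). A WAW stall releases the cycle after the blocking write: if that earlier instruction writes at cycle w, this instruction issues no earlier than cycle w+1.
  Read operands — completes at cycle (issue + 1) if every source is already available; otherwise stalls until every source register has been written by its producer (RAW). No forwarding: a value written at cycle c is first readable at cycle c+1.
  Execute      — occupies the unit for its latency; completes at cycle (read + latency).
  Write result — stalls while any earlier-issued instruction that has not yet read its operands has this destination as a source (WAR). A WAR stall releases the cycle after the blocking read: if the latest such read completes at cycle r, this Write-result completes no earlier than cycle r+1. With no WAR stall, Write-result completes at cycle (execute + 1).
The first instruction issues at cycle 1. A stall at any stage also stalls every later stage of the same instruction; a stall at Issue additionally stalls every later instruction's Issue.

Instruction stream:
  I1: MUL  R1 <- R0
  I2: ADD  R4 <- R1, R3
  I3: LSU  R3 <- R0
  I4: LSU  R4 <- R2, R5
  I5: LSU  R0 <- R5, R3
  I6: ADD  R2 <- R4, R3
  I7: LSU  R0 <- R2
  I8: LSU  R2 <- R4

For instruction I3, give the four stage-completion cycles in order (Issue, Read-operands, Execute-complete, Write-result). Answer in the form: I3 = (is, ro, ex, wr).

[1] I1 dispatched to MUL
[2] I1 operands ready; I2 dispatched to ADD
[3] I3 dispatched to LSU
[4] I3 operands ready
[5] I3 complete
[8] I1 complete
[9] R1←I1
[10] I2 operands ready
[11] R3←I3
[12] I2 complete
[13] R4←I2
[14] I4 dispatched to LSU
[15] I4 operands ready
[16] I4 complete
[17] R4←I4
[18] I5 dispatched to LSU
[19] I5 operands ready; I6 dispatched to ADD
[20] I5 complete; I6 operands ready
[21] R0←I5
[22] I6 complete; I7 dispatched to LSU
[23] R2←I6
[24] I7 operands ready
[25] I7 complete
[26] R0←I7
[27] I8 dispatched to LSU
[28] I8 operands ready
[29] I8 complete
[30] R2←I8

I3 = (3, 4, 5, 11)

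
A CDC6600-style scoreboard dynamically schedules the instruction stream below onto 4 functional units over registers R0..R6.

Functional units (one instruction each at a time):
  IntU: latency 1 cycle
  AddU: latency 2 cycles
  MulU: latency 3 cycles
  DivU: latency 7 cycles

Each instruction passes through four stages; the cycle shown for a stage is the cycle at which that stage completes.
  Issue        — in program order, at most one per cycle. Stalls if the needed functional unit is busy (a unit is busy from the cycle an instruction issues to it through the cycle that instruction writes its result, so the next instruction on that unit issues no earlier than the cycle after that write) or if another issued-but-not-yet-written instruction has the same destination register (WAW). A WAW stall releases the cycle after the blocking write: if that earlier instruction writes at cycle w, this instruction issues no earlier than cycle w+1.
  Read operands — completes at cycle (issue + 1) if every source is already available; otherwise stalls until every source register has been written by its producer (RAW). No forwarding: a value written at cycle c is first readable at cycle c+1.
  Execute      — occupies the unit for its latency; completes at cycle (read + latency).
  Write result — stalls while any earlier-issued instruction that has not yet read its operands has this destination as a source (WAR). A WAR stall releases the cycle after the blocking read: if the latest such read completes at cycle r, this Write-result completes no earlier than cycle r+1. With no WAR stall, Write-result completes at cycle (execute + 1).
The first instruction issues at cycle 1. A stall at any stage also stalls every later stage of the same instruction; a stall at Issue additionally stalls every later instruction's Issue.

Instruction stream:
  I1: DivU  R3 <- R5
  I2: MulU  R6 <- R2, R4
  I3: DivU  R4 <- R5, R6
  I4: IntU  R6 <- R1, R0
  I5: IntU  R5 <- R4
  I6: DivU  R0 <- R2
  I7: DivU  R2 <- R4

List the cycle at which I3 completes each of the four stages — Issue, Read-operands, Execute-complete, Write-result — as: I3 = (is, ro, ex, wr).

I1: IS=1 RO=2 EX=9 WR=10
I2: IS=2 RO=3 EX=6 WR=7
I3: IS=11 RO=12 EX=19 WR=20  [struct: DivU busy until I1 writes@10]
I4: IS=12 RO=13 EX=14 WR=15
I5: IS=16 RO=21 EX=22 WR=23  [struct: IntU busy until I4 writes@15; RAW R4: wait I3 write@20]
I6: IS=21 RO=22 EX=29 WR=30  [struct: DivU busy until I3 writes@20]
I7: IS=31 RO=32 EX=39 WR=40  [struct: DivU busy until I6 writes@30]

I3 = (11, 12, 19, 20)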